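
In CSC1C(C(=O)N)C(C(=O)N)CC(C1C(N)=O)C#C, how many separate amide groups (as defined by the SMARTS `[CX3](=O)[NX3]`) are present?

3

[CX3](=O)[NX3] is the SMARTS for an amide: a carbonyl carbon bonded to a trivalent nitrogen.
The molecule carries 3 separate instances of a primary amide (-C(=O)NH2) meeting every constraint; each maps to a distinct set of atoms, giving 3 matches.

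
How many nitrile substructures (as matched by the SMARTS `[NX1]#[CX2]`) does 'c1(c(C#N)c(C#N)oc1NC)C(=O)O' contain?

[NX1]#[CX2] is the SMARTS for a nitrile: a nitrogen triple-bonded to a two-connected carbon.
The molecule carries 2 separate instances of a nitrile (-C#N) meeting every constraint; each maps to a distinct set of atoms, giving 2 matches.

2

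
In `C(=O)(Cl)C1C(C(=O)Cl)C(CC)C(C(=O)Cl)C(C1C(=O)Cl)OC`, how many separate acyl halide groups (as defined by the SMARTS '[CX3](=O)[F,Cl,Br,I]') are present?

4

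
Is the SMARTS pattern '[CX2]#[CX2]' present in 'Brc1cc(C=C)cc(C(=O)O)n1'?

No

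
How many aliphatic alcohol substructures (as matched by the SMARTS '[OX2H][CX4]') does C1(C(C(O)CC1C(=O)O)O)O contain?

3

[OX2H][CX4] is the SMARTS for an aliphatic alcohol: a hydroxyl oxygen bound to an sp3 (X4) carbon.
The molecule carries 3 separate instances of a hydroxyl group (-OH) meeting every constraint; each maps to a distinct set of atoms, giving 3 matches.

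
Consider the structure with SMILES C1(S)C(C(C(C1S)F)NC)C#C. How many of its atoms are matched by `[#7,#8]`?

1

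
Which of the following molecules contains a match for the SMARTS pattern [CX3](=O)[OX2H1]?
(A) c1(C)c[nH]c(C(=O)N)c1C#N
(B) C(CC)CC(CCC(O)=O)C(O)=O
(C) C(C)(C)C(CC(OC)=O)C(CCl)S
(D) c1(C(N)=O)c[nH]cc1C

B

[CX3](=O)[OX2H1] describes an sp2 carbon double-bonded to O and single-bonded to an -OH oxygen (a carboxylic acid).
(A) has a primary amide (-C(=O)NH2) but the carbonyl is bonded to N, not to an -OH oxygen.
(B) contains a carboxylic acid group (-C(=O)OH), which satisfies every atom and bond constraint.
(C) has a methyl-ester group (-C(=O)OCH3) but the singly-bonded O has no H (OX2H0, not OX2H1).
(D) has a primary amide (-C(=O)NH2) but the carbonyl is bonded to N, not to an -OH oxygen.
So the answer is (B).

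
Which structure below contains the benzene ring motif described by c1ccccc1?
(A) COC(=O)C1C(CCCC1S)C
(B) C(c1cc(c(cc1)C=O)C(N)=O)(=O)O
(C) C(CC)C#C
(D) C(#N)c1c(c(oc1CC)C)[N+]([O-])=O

c1ccccc1 describes six aromatic carbons in a ring (a benzene ring).
(A) has a methyl group (-CH3) but no six-membered all-carbon aromatic ring is present.
(B) contains the required atom environment, so the pattern matches.
(C) has a methyl group (-CH3) but no six-membered all-carbon aromatic ring is present.
(D) has a methyl group (-CH3) but no six-membered all-carbon aromatic ring is present.
So the answer is (B).

B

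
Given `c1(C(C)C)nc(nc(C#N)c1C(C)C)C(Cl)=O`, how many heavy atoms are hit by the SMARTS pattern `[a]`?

The query [a] means: a matches any aromatic atom.
Check the 17 heavy atoms by environment: 2× n (aromatic) → match; 4× c (aromatic) → match; 8× C → no; 1× N → no; 1× O → no; 1× Cl → no.
Summing the matching environments: 2 + 4 = 6 matching atoms.

6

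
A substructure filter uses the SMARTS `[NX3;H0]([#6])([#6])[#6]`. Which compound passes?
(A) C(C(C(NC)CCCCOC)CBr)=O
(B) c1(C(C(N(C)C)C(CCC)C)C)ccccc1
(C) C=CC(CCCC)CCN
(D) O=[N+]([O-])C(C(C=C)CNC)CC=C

[NX3;H0]([#6])([#6])[#6] describes a trivalent nitrogen with no H, bonded to three carbons (a tertiary amine).
(A) has an N-methylamino group (-NHCH3) but the nitrogen still has one H (H1), not H0.
(B) contains a dimethylamino group (-N(CH3)2), which satisfies every atom and bond constraint.
(C) has a primary amino group (-NH2) but the nitrogen has H2, not H0 with three carbons.
(D) has an N-methylamino group (-NHCH3) but the nitrogen still has one H (H1), not H0.
So the answer is (B).

B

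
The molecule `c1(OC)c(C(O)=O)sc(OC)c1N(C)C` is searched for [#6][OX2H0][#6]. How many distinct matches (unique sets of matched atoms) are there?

2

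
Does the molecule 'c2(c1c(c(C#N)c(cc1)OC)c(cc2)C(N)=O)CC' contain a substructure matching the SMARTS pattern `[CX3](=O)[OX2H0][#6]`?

No

The pattern [CX3](=O)[OX2H0][#6] describes a carbonyl carbon bonded to an oxygen that is itself bonded to carbon (no H on that O) — an ester.
The closest candidate here is a primary amide (-C(=O)NH2), but the carbonyl is bonded to N, not to an O-C linkage. No other fragment satisfies the full query, so there is no match.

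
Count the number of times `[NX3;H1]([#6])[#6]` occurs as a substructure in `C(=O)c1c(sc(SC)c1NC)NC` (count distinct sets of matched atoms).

[NX3;H1]([#6])[#6] is the SMARTS for a secondary amine: a trivalent nitrogen with one H, bonded to two carbons.
The molecule carries 2 separate instances of an N-methylamino group (-NHCH3) meeting every constraint; each maps to a distinct set of atoms, giving 2 matches.

2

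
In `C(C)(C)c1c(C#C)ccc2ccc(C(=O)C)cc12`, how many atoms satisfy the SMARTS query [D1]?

5

The query [D1] means: atom with exactly one heavy-atom neighbour (degree 1).
Check the 18 heavy atoms by environment: 5× c (aromatic, D3) → no; 5× c (aromatic, D2) → no; 1× C (D2) → no; 4× C (D1) → match; 2× C (D3) → no; 1× O (D1) → match.
Summing the matching environments: 4 + 1 = 5 matching atoms.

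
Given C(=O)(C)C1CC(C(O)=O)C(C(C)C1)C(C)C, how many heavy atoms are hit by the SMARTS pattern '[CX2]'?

0

The query [CX2] means: C with X2: aliphatic carbon with exactly 2 total connections.
Check the 16 heavy atoms by environment: 11× C (X4) → no; 2× C (X3) → no; 2× O (X1) → no; 1× O (X2) → no.
No environment satisfies the query, so 0 matching atoms.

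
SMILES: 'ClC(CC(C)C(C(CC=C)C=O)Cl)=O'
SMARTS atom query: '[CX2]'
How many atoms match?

0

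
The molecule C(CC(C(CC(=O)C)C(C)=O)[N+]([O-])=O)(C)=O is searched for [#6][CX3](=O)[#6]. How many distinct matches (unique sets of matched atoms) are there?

[#6][CX3](=O)[#6] is the SMARTS for a ketone: a carbonyl carbon (no H) flanked by two carbons.
The molecule carries 3 separate instances of an acetyl/ketone group (-C(=O)CH3) meeting every constraint; each maps to a distinct set of atoms, giving 3 matches.

3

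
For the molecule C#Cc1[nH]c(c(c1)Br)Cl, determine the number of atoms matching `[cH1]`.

Check the 9 heavy atoms by environment: 1× n (aromatic, H1) → no; 3× c (aromatic, H0) → no; 1× c (aromatic, H1) → match; 1× C (H0) → no; 1× C (H1) → no; 1× Cl (H0) → no; 1× Br (H0) → no.
That gives 1 matching atom.

1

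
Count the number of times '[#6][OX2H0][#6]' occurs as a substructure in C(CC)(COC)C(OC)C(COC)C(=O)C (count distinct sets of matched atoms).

3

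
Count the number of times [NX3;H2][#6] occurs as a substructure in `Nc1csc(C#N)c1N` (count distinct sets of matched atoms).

2

[NX3;H2][#6] is the SMARTS for a primary amine: a trivalent nitrogen with two H attached to carbon.
The molecule carries 2 separate instances of a primary amino group (-NH2) meeting every constraint; each maps to a distinct set of atoms, giving 2 matches.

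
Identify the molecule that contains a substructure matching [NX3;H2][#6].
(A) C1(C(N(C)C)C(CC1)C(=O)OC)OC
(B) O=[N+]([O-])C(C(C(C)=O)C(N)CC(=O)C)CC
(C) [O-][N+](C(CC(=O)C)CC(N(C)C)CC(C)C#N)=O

B

[NX3;H2][#6] describes a trivalent nitrogen with two H attached to carbon (a primary amine).
(A) has a dimethylamino group (-N(CH3)2) but the nitrogen has H0, not H2.
(B) contains a primary amino group (-NH2), which satisfies every atom and bond constraint.
(C) has a nitrile (-C#N) but the nitrogen is NX1 (triple-bonded), not NX3 with two H.
So the answer is (B).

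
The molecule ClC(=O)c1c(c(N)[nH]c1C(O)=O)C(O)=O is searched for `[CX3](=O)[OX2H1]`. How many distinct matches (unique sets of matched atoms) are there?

[CX3](=O)[OX2H1] is the SMARTS for a carboxylic acid: an sp2 carbon double-bonded to O and single-bonded to an -OH oxygen.
The molecule carries 2 separate instances of a carboxylic acid group (-C(=O)OH) meeting every constraint; each maps to a distinct set of atoms, giving 2 matches.

2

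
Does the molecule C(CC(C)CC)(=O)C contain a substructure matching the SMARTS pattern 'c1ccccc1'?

The pattern c1ccccc1 describes six aromatic carbons in a ring — a benzene ring.
The closest candidate here is a methyl group (-CH3), but no six-membered all-carbon aromatic ring is present. No other fragment satisfies the full query, so there is no match.

No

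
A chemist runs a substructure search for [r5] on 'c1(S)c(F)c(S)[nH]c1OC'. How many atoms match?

5

Check the 10 heavy atoms by environment: 1× n (aromatic, in 5-ring) → match; 4× c (aromatic, in 5-ring) → match; 2× S (acyclic) → no; 1× F (acyclic) → no; 1× O (acyclic) → no; 1× C (acyclic) → no.
Summing the matching environments: 1 + 4 = 5 matching atoms.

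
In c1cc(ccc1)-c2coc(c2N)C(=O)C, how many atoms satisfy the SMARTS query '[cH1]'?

6

Check the 15 heavy atoms by environment: 1× o (aromatic, H0) → no; 4× c (aromatic, H0) → no; 6× c (aromatic, H1) → match; 1× N (H2) → no; 1× C (H0) → no; 1× O (H0) → no; 1× C (H3) → no.
That gives 6 matching atoms.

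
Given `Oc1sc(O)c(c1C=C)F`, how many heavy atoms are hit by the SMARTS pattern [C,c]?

6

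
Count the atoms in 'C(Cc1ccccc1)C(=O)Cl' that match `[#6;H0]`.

2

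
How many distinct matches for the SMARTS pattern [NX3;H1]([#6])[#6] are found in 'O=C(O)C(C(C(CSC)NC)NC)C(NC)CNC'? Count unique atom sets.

4

[NX3;H1]([#6])[#6] is the SMARTS for a secondary amine: a trivalent nitrogen with one H, bonded to two carbons.
The molecule carries 4 separate instances of an N-methylamino group (-NHCH3) meeting every constraint; each maps to a distinct set of atoms, giving 4 matches.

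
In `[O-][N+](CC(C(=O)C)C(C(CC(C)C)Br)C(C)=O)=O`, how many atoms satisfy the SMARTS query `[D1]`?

9

Check the 18 heavy atoms by environment: 2× C (D2) → no; 6× C (D3) → no; 3× O (D1) → match; 4× C (D1) → match; 1× N (charge +1, D3) → no; 1× O (charge -1, D1) → match; 1× Br (D1) → match.
Summing the matching environments: 3 + 4 + 1 + 1 = 9 matching atoms.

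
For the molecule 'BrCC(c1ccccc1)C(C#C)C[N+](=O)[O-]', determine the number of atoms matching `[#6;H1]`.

8

Check the 16 heavy atoms by environment: 2× C (H2) → no; 3× C (H1) → match; 1× N (charge +1, H0) → no; 1× O (charge -1, H0) → no; 1× O (H0) → no; 1× Br (H0) → no; 1× c (aromatic, H0) → no; 5× c (aromatic, H1) → match; 1× C (H0) → no.
Summing the matching environments: 3 + 5 = 8 matching atoms.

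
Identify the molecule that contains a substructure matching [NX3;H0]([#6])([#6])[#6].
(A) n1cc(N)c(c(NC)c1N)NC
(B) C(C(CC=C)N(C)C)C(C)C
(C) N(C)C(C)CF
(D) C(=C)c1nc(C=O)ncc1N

[NX3;H0]([#6])([#6])[#6] describes a trivalent nitrogen with no H, bonded to three carbons (a tertiary amine).
(A) has an N-methylamino group (-NHCH3) but the nitrogen still has one H (H1), not H0.
(B) contains a dimethylamino group (-N(CH3)2), which satisfies every atom and bond constraint.
(C) has an N-methylamino group (-NHCH3) but the nitrogen still has one H (H1), not H0.
(D) has a primary amino group (-NH2) but the nitrogen has H2, not H0 with three carbons.
So the answer is (B).

B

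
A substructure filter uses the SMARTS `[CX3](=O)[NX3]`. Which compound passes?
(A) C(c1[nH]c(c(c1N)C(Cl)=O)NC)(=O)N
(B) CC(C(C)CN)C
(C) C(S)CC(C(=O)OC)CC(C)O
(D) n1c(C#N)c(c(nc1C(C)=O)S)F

A

[CX3](=O)[NX3] describes a carbonyl carbon bonded to a trivalent nitrogen (an amide).
(A) contains a primary amide (-C(=O)NH2), which satisfies every atom and bond constraint.
(B) has a primary amino group (-NH2) but the -NH2 is not attached to a carbonyl carbon.
(C) has a methyl-ester group (-C(=O)OCH3) but the carbonyl is bonded to O, not to an NX3 nitrogen.
(D) has a nitrile (-C#N) but the nitrile N is NX1 (triple-bonded), not NX3.
So the answer is (A).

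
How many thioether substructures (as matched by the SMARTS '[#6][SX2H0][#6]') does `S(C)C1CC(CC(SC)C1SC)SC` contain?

4

[#6][SX2H0][#6] is the SMARTS for a thioether: an aliphatic sulfur bridging two carbons with no H on the sulfur.
The molecule carries 4 separate instances of a methylthio ether (-SCH3) meeting every constraint; each maps to a distinct set of atoms, giving 4 matches.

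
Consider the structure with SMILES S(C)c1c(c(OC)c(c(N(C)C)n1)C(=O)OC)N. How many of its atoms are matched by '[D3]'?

Check the 18 heavy atoms by environment: 1× n (aromatic, D2) → no; 5× c (aromatic, D3) → match; 1× S (D2) → no; 5× C (D1) → no; 1× N (D3) → match; 1× N (D1) → no; 2× O (D2) → no; 1× C (D3) → match; 1× O (D1) → no.
Summing the matching environments: 5 + 1 + 1 = 7 matching atoms.

7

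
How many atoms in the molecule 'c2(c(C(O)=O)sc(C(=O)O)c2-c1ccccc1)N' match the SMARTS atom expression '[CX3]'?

2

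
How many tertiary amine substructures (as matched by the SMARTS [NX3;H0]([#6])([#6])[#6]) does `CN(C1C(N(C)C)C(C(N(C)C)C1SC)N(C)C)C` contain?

[NX3;H0]([#6])([#6])[#6] is the SMARTS for a tertiary amine: a trivalent nitrogen with no H, bonded to three carbons.
The molecule carries 4 separate instances of a dimethylamino group (-N(CH3)2) meeting every constraint; each maps to a distinct set of atoms, giving 4 matches.

4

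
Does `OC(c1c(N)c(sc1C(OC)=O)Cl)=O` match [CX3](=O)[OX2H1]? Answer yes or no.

The pattern [CX3](=O)[OX2H1] describes an sp2 carbon double-bonded to O and single-bonded to an -OH oxygen — a carboxylic acid.
The molecule carries a carboxylic acid group (-C(=O)OH), whose atoms satisfy every constraint of the query, so the pattern matches.

Yes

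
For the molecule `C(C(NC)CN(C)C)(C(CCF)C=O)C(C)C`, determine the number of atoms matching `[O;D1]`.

1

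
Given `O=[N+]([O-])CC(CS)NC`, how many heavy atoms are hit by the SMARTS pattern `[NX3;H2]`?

0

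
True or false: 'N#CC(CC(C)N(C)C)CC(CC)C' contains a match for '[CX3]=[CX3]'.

False

The pattern [CX3]=[CX3] describes a non-aromatic C=C double bond between two sp2 carbons — an alkene.
The closest candidate here is an ethyl group (-CH2CH3), but its C-C bond is a single bond between CX4 carbons, not CX3=CX3. No other fragment satisfies the full query, so there is no match.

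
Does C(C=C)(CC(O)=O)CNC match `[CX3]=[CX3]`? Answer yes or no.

The pattern [CX3]=[CX3] describes a non-aromatic C=C double bond between two sp2 carbons — an alkene.
The molecule carries a vinyl group (-CH=CH2), whose atoms satisfy every constraint of the query, so the pattern matches.

Yes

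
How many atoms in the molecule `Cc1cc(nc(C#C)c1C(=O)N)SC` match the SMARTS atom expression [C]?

5

Check the 14 heavy atoms by environment: 1× n (aromatic) → no; 5× c (aromatic) → no; 5× C → match; 1× S → no; 1× O → no; 1× N → no.
That gives 5 matching atoms.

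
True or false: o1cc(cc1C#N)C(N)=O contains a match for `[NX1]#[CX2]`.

True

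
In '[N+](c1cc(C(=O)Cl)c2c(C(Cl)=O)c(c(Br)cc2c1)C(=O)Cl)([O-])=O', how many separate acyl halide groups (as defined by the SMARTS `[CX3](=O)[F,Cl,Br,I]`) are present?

3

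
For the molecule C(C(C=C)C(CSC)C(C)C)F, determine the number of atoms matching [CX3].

Check the 12 heavy atoms by environment: 8× C (X4) → no; 1× S (X2) → no; 2× C (X3) → match; 1× F (X1) → no.
That gives 2 matching atoms.

2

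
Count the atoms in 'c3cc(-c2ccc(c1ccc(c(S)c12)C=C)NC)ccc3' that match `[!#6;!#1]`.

2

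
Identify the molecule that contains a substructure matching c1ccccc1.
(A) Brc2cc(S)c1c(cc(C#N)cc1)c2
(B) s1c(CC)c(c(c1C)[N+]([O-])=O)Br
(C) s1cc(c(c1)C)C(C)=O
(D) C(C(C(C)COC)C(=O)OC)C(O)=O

c1ccccc1 describes six aromatic carbons in a ring (a benzene ring).
(A) contains the required atom environment, so the pattern matches.
(B) has a methyl group (-CH3) but no six-membered all-carbon aromatic ring is present.
(C) has a methyl group (-CH3) but no six-membered all-carbon aromatic ring is present.
(D) has a methyl group (-CH3) but no six-membered all-carbon aromatic ring is present.
So the answer is (A).

A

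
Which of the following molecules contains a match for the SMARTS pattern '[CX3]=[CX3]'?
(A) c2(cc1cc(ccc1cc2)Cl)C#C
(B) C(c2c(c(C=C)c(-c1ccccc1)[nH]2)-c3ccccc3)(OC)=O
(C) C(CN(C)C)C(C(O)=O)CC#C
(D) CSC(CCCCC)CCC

B

[CX3]=[CX3] describes a non-aromatic C=C double bond between two sp2 carbons (an alkene).
(A) has an ethynyl group (-C#CH) but the C-C bond is a triple bond, not a double bond.
(B) contains a vinyl group (-CH=CH2), which satisfies every atom and bond constraint.
(C) has an ethynyl group (-C#CH) but the C-C bond is a triple bond, not a double bond.
(D) has an ethyl group (-CH2CH3) but its C-C bond is a single bond between CX4 carbons, not CX3=CX3.
So the answer is (B).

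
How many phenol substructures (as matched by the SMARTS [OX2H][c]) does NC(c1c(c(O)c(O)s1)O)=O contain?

[OX2H][c] is the SMARTS for a phenol: a hydroxyl oxygen attached to an aromatic carbon.
The molecule carries 3 separate instances of a hydroxyl group (-OH) meeting every constraint; each maps to a distinct set of atoms, giving 3 matches.

3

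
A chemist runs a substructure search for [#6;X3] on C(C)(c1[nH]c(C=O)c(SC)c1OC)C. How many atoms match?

5

The query [#6;X3] means: any carbon (aromatic or not) with three total connections.
Check the 14 heavy atoms by environment: 1× n (aromatic, X3) → no; 4× c (aromatic, X3) → match; 1× O (X2) → no; 5× C (X4) → no; 1× S (X2) → no; 1× C (X3) → match; 1× O (X1) → no.
Summing the matching environments: 4 + 1 = 5 matching atoms.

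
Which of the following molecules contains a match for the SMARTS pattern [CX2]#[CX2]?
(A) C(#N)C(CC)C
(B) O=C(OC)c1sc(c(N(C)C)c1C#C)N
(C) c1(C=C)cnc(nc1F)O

B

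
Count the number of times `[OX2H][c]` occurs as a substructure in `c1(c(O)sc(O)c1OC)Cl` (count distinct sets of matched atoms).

2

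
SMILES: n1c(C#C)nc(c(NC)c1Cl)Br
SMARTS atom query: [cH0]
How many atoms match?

4

The query [cH0] means: aromatic carbon with no attached hydrogen (substituted or ring-fusion).
Check the 12 heavy atoms by environment: 2× n (aromatic, H0) → no; 4× c (aromatic, H0) → match; 1× Cl (H0) → no; 1× N (H1) → no; 1× C (H3) → no; 1× Br (H0) → no; 1× C (H0) → no; 1× C (H1) → no.
That gives 4 matching atoms.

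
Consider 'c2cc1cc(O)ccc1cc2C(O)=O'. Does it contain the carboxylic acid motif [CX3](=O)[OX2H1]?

Yes

The pattern [CX3](=O)[OX2H1] describes an sp2 carbon double-bonded to O and single-bonded to an -OH oxygen — a carboxylic acid.
The molecule carries a carboxylic acid group (-C(=O)OH), whose atoms satisfy every constraint of the query, so the pattern matches.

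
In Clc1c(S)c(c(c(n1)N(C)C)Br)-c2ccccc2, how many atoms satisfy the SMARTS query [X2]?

The query [X2] means: any atom with exactly two total connections (bonds + H).
Check the 18 heavy atoms by environment: 1× n (aromatic, X2) → match; 11× c (aromatic, X3) → no; 1× Cl (X1) → no; 1× N (X3) → no; 2× C (X4) → no; 1× Br (X1) → no; 1× S (X2) → match.
Summing the matching environments: 1 + 1 = 2 matching atoms.

2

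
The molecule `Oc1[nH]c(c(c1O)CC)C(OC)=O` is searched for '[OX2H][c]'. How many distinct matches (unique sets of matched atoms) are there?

2

[OX2H][c] is the SMARTS for a phenol: a hydroxyl oxygen attached to an aromatic carbon.
The molecule carries 2 separate instances of a hydroxyl group (-OH) meeting every constraint; each maps to a distinct set of atoms, giving 2 matches.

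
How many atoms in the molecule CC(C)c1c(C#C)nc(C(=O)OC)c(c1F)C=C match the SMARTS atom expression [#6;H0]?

Check the 18 heavy atoms by environment: 1× n (aromatic, H0) → no; 5× c (aromatic, H0) → match; 2× C (H0) → match; 3× C (H1) → no; 1× C (H2) → no; 1× F (H0) → no; 2× O (H0) → no; 3× C (H3) → no.
Summing the matching environments: 5 + 2 = 7 matching atoms.

7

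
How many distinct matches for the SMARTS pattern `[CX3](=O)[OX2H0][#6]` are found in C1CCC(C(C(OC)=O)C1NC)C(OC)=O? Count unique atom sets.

2

[CX3](=O)[OX2H0][#6] is the SMARTS for an ester: a carbonyl carbon bonded to an oxygen that is itself bonded to carbon (no H on that O).
The molecule carries 2 separate instances of a methyl-ester group (-C(=O)OCH3) meeting every constraint; each maps to a distinct set of atoms, giving 2 matches.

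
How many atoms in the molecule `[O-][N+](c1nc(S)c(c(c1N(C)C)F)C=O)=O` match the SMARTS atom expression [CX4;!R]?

2

The query [CX4;!R] means: aliphatic carbon with four total connections, not in a ring.
Check the 16 heavy atoms by environment: 1× n (aromatic, X2, in 6-ring) → no; 5× c (aromatic, X3, in 6-ring) → no; 1× C (X3, acyclic) → no; 2× O (X1, acyclic) → no; 1× S (X2, acyclic) → no; 1× N (X3, acyclic) → no; 2× C (X4, acyclic) → match; 1× N (charge +1, X3, acyclic) → no; 1× O (charge -1, X1, acyclic) → no; 1× F (X1, acyclic) → no.
That gives 2 matching atoms.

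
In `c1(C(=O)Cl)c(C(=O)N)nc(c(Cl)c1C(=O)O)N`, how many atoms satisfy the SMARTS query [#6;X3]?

Check the 17 heavy atoms by environment: 1× n (aromatic, X2) → no; 5× c (aromatic, X3) → match; 2× N (X3) → no; 3× C (X3) → match; 3× O (X1) → no; 2× Cl (X1) → no; 1× O (X2) → no.
Summing the matching environments: 5 + 3 = 8 matching atoms.

8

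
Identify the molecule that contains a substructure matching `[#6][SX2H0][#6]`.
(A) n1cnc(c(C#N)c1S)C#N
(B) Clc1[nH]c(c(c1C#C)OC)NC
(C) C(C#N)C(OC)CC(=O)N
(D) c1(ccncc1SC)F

D

[#6][SX2H0][#6] describes an aliphatic sulfur bridging two carbons with no H on the sulfur (a thioether).
(A) has a thiol (-SH) but the sulfur has H1, not H0 bridging two carbons.
(B) has a methoxy ether (-OCH3) but the bridging atom is O, not S.
(C) has a methoxy ether (-OCH3) but the bridging atom is O, not S.
(D) contains a methylthio ether (-SCH3), which satisfies every atom and bond constraint.
So the answer is (D).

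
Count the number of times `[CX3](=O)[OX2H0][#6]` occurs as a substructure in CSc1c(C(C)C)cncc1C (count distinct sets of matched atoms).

[CX3](=O)[OX2H0][#6] is the SMARTS for an ester: a carbonyl carbon bonded to an oxygen that is itself bonded to carbon (no H on that O).
No fragment in the molecule satisfies every constraint, giving 0 matches.

0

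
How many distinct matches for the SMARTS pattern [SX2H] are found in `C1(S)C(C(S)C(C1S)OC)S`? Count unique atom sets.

[SX2H] is the SMARTS for a thiol: an aliphatic sulfur with two connections, one being H.
The molecule carries 4 separate instances of a thiol (-SH) meeting every constraint; each maps to a distinct set of atoms, giving 4 matches.

4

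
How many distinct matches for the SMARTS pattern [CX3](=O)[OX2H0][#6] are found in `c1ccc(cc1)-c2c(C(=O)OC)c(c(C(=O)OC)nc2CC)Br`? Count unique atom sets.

2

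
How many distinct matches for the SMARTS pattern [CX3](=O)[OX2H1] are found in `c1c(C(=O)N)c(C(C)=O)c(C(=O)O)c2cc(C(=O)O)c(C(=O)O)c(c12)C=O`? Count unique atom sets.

[CX3](=O)[OX2H1] is the SMARTS for a carboxylic acid: an sp2 carbon double-bonded to O and single-bonded to an -OH oxygen.
The molecule carries 3 separate instances of a carboxylic acid group (-C(=O)OH) meeting every constraint; each maps to a distinct set of atoms, giving 3 matches.

3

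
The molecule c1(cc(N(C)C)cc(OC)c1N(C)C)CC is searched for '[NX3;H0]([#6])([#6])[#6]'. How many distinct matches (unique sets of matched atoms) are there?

2

[NX3;H0]([#6])([#6])[#6] is the SMARTS for a tertiary amine: a trivalent nitrogen with no H, bonded to three carbons.
The molecule carries 2 separate instances of a dimethylamino group (-N(CH3)2) meeting every constraint; each maps to a distinct set of atoms, giving 2 matches.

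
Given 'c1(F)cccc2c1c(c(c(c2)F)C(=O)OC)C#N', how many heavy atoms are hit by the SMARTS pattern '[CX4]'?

The query [CX4] means: C with X4: aliphatic carbon with exactly 4 total connections (bonds + H).
Check the 18 heavy atoms by environment: 10× c (aromatic, X3) → no; 1× C (X2) → no; 1× N (X1) → no; 2× F (X1) → no; 1× C (X3) → no; 1× O (X1) → no; 1× O (X2) → no; 1× C (X4) → match.
That gives 1 matching atom.

1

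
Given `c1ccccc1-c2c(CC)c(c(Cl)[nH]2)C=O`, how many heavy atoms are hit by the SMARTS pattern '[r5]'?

5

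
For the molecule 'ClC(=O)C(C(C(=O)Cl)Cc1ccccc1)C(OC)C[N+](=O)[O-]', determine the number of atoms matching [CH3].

The query [CH3] means: aliphatic carbon with exactly three hydrogens.
Check the 22 heavy atoms by environment: 2× C (H2) → no; 3× C (H1) → no; 1× c (aromatic, H0) → no; 5× c (aromatic, H1) → no; 2× C (H0) → no; 4× O (H0) → no; 2× Cl (H0) → no; 1× N (charge +1, H0) → no; 1× O (charge -1, H0) → no; 1× C (H3) → match.
That gives 1 matching atom.

1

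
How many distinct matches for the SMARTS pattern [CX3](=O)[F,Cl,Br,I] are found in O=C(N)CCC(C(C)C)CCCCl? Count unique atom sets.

[CX3](=O)[F,Cl,Br,I] is the SMARTS for an acyl halide: a carbonyl carbon bonded to a halogen.
The molecule has a chloro substituent, but the Cl is not on a carbonyl carbon; nothing else fits, so there are 0 matches.

0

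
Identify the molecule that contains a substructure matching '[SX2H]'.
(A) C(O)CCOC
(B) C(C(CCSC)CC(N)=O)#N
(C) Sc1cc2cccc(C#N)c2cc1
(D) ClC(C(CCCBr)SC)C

C

[SX2H] describes an aliphatic sulfur with two connections, one being H (a thiol).
(A) has a hydroxyl group (-OH) but it is an -OH, not an -SH.
(B) has a methylthio ether (-SCH3) but the sulfur has H0 (bonded to two carbons), not H1.
(C) contains a thiol (-SH), which satisfies every atom and bond constraint.
(D) has a methylthio ether (-SCH3) but the sulfur has H0 (bonded to two carbons), not H1.
So the answer is (C).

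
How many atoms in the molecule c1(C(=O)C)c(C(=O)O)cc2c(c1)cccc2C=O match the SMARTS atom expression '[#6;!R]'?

4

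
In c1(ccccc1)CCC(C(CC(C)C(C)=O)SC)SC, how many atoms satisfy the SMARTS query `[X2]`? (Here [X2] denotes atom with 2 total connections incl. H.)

The query [X2] means: any atom with exactly two total connections (bonds + H).
Check the 20 heavy atoms by environment: 10× C (X4) → no; 2× S (X2) → match; 1× C (X3) → no; 1× O (X1) → no; 6× c (aromatic, X3) → no.
That gives 2 matching atoms.

2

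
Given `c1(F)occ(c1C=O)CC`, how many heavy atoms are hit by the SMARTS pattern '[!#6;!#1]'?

3

The query [!#6;!#1] means: not carbon and not hydrogen — any heteroatom.
Check the 10 heavy atoms by environment: 1× o (aromatic) → match; 4× c (aromatic) → no; 3× C → no; 1× O → match; 1× F → match.
Summing the matching environments: 1 + 1 + 1 = 3 matching atoms.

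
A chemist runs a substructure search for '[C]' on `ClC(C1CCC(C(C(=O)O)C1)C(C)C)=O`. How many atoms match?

11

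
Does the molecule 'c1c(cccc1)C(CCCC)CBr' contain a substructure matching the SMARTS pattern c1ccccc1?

The pattern c1ccccc1 describes six aromatic carbons in a ring — a benzene ring.
The molecule carries a phenyl ring, whose atoms satisfy every constraint of the query, so the pattern matches.

Yes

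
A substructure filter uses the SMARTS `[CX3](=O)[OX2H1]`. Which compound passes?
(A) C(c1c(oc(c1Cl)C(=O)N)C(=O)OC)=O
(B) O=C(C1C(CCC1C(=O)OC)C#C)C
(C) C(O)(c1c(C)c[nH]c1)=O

[CX3](=O)[OX2H1] describes an sp2 carbon double-bonded to O and single-bonded to an -OH oxygen (a carboxylic acid).
(A) has a primary amide (-C(=O)NH2) but the carbonyl is bonded to N, not to an -OH oxygen.
(B) has a methyl-ester group (-C(=O)OCH3) but the singly-bonded O has no H (OX2H0, not OX2H1).
(C) contains a carboxylic acid group (-C(=O)OH), which satisfies every atom and bond constraint.
So the answer is (C).

C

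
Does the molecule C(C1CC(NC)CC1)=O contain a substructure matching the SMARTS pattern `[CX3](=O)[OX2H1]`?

No

The pattern [CX3](=O)[OX2H1] describes an sp2 carbon double-bonded to O and single-bonded to an -OH oxygen — a carboxylic acid.
The closest candidate here is an aldehyde (-CHO), but there is no singly-bonded oxygen on the carbonyl carbon. No other fragment satisfies the full query, so there is no match.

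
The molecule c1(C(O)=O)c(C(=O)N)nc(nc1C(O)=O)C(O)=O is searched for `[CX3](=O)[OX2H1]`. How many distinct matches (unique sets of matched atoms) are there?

3

[CX3](=O)[OX2H1] is the SMARTS for a carboxylic acid: an sp2 carbon double-bonded to O and single-bonded to an -OH oxygen.
The molecule carries 3 separate instances of a carboxylic acid group (-C(=O)OH) meeting every constraint; each maps to a distinct set of atoms, giving 3 matches.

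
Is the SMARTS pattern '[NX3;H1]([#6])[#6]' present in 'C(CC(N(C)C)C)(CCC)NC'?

Yes

The pattern [NX3;H1]([#6])[#6] describes a trivalent nitrogen with one H, bonded to two carbons — a secondary amine.
The molecule carries an N-methylamino group (-NHCH3), whose atoms satisfy every constraint of the query, so the pattern matches.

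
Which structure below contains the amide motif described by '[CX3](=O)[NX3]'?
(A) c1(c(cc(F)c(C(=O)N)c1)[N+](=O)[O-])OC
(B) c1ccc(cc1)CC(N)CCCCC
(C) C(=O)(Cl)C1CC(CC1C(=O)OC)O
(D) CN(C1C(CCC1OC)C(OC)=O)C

[CX3](=O)[NX3] describes a carbonyl carbon bonded to a trivalent nitrogen (an amide).
(A) contains a primary amide (-C(=O)NH2), which satisfies every atom and bond constraint.
(B) has a primary amino group (-NH2) but the -NH2 is not attached to a carbonyl carbon.
(C) has a methyl-ester group (-C(=O)OCH3) but the carbonyl is bonded to O, not to an NX3 nitrogen.
(D) has a methyl-ester group (-C(=O)OCH3) but the carbonyl is bonded to O, not to an NX3 nitrogen.
So the answer is (A).

A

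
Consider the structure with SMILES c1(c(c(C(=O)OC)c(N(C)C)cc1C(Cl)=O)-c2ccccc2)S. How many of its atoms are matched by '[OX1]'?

2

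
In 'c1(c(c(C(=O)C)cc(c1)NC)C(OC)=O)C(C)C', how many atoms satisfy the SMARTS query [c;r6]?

The query [c;r6] means: aromatic carbon that belongs to a six-membered ring.
Check the 18 heavy atoms by environment: 6× c (aromatic, in 6-ring) → match; 1× N (acyclic) → no; 8× C (acyclic) → no; 3× O (acyclic) → no.
That gives 6 matching atoms.

6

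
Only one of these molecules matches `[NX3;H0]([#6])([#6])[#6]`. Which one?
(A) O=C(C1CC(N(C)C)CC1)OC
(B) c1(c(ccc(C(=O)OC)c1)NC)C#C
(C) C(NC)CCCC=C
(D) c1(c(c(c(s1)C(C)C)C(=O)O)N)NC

[NX3;H0]([#6])([#6])[#6] describes a trivalent nitrogen with no H, bonded to three carbons (a tertiary amine).
(A) contains a dimethylamino group (-N(CH3)2), which satisfies every atom and bond constraint.
(B) has an N-methylamino group (-NHCH3) but the nitrogen still has one H (H1), not H0.
(C) has an N-methylamino group (-NHCH3) but the nitrogen still has one H (H1), not H0.
(D) has a primary amino group (-NH2) but the nitrogen has H2, not H0 with three carbons.
So the answer is (A).

A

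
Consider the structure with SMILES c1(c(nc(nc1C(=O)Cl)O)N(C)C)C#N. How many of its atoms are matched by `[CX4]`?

2

Check the 15 heavy atoms by environment: 2× n (aromatic, X2) → no; 4× c (aromatic, X3) → no; 1× C (X3) → no; 1× O (X1) → no; 1× Cl (X1) → no; 1× C (X2) → no; 1× N (X1) → no; 1× N (X3) → no; 2× C (X4) → match; 1× O (X2) → no.
That gives 2 matching atoms.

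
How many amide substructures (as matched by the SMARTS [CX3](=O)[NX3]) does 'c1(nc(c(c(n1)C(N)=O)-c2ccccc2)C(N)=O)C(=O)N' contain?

3

[CX3](=O)[NX3] is the SMARTS for an amide: a carbonyl carbon bonded to a trivalent nitrogen.
The molecule carries 3 separate instances of a primary amide (-C(=O)NH2) meeting every constraint; each maps to a distinct set of atoms, giving 3 matches.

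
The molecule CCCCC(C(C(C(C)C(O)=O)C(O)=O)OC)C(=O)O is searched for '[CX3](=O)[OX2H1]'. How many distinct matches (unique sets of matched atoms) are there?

3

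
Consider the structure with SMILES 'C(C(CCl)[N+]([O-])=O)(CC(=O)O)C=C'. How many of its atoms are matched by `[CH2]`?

The query [CH2] means: aliphatic carbon with exactly two hydrogens.
Check the 13 heavy atoms by environment: 3× C (H2) → match; 3× C (H1) → no; 1× Cl (H0) → no; 1× N (charge +1, H0) → no; 1× O (charge -1, H0) → no; 2× O (H0) → no; 1× C (H0) → no; 1× O (H1) → no.
That gives 3 matching atoms.

3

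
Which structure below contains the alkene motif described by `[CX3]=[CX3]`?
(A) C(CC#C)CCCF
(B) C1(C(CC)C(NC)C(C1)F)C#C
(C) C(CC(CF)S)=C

C

[CX3]=[CX3] describes a non-aromatic C=C double bond between two sp2 carbons (an alkene).
(A) has an ethynyl group (-C#CH) but the C-C bond is a triple bond, not a double bond.
(B) has an ethyl group (-CH2CH3) but its C-C bond is a single bond between CX4 carbons, not CX3=CX3.
(C) contains a vinyl group (-CH=CH2), which satisfies every atom and bond constraint.
So the answer is (C).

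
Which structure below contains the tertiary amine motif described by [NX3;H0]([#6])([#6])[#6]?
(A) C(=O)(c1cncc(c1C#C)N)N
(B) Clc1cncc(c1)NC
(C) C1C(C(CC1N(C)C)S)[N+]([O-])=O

C

[NX3;H0]([#6])([#6])[#6] describes a trivalent nitrogen with no H, bonded to three carbons (a tertiary amine).
(A) has a primary amide (-C(=O)NH2) but the amide nitrogen has H2 and only one carbon neighbour.
(B) has an N-methylamino group (-NHCH3) but the nitrogen still has one H (H1), not H0.
(C) contains a dimethylamino group (-N(CH3)2), which satisfies every atom and bond constraint.
So the answer is (C).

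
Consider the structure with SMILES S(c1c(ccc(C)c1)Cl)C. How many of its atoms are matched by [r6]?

The query [r6] means: r6 matches atoms in a six-membered ring.
Check the 10 heavy atoms by environment: 6× c (aromatic, in 6-ring) → match; 2× C (acyclic) → no; 1× Cl (acyclic) → no; 1× S (acyclic) → no.
That gives 6 matching atoms.

6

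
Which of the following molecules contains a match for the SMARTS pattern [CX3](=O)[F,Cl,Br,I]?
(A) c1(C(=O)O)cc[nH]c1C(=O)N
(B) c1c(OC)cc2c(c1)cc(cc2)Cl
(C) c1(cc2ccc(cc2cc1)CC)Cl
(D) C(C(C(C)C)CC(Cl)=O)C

D

[CX3](=O)[F,Cl,Br,I] describes a carbonyl carbon bonded to a halogen (an acyl halide).
(A) has a carboxylic acid group (-C(=O)OH) but the carbonyl is bonded to -OH, not to a halogen.
(B) has a chloro substituent but the Cl is not on a carbonyl carbon.
(C) has a chloro substituent but the Cl is not on a carbonyl carbon.
(D) contains an acyl chloride (-C(=O)Cl), which satisfies every atom and bond constraint.
So the answer is (D).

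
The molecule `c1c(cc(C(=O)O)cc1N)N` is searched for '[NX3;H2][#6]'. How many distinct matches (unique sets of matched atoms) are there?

[NX3;H2][#6] is the SMARTS for a primary amine: a trivalent nitrogen with two H attached to carbon.
The molecule carries 2 separate instances of a primary amino group (-NH2) meeting every constraint; each maps to a distinct set of atoms, giving 2 matches.

2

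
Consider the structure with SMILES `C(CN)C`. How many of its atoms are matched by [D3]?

0

The query [D3] means: atom with exactly three heavy-atom neighbours.
Check the 4 heavy atoms by environment: 2× C (D2) → no; 1× C (D1) → no; 1× N (D1) → no.
No environment satisfies the query, so 0 matching atoms.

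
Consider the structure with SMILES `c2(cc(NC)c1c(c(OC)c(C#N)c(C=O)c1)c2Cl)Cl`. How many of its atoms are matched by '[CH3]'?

2

The query [CH3] means: aliphatic carbon with exactly three hydrogens.
Check the 20 heavy atoms by environment: 8× c (aromatic, H0) → no; 2× c (aromatic, H1) → no; 1× N (H1) → no; 2× C (H3) → match; 2× Cl (H0) → no; 1× C (H1) → no; 2× O (H0) → no; 1× C (H0) → no; 1× N (H0) → no.
That gives 2 matching atoms.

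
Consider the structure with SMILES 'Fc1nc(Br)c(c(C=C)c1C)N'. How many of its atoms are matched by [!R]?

6

The query [!R] means: !R matches any atom not in a ring.
Check the 12 heavy atoms by environment: 1× n (aromatic, in 6-ring) → no; 5× c (aromatic, in 6-ring) → no; 1× F (acyclic) → match; 3× C (acyclic) → match; 1× Br (acyclic) → match; 1× N (acyclic) → match.
Summing the matching environments: 1 + 3 + 1 + 1 = 6 matching atoms.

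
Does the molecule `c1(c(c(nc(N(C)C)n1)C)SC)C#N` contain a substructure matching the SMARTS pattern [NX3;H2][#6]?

The pattern [NX3;H2][#6] describes a trivalent nitrogen with two H attached to carbon — a primary amine.
The closest candidate here is a dimethylamino group (-N(CH3)2), but the nitrogen has H0, not H2. No other fragment satisfies the full query, so there is no match.

No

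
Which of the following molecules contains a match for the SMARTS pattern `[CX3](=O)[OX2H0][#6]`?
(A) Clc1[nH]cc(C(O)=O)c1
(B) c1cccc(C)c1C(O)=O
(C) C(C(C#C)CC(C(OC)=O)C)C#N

[CX3](=O)[OX2H0][#6] describes a carbonyl carbon bonded to an oxygen that is itself bonded to carbon (no H on that O) (an ester).
(A) has a carboxylic acid group (-C(=O)OH) but the singly-bonded O carries H (OX2H1, not H0).
(B) has a carboxylic acid group (-C(=O)OH) but the singly-bonded O carries H (OX2H1, not H0).
(C) contains a methyl-ester group (-C(=O)OCH3), which satisfies every atom and bond constraint.
So the answer is (C).

C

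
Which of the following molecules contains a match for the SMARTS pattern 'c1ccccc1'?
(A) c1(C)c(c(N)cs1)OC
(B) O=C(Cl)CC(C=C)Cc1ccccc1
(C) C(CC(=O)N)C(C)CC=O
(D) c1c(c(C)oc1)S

c1ccccc1 describes six aromatic carbons in a ring (a benzene ring).
(A) has a methyl group (-CH3) but no six-membered all-carbon aromatic ring is present.
(B) contains a phenyl ring, which satisfies every atom and bond constraint.
(C) has a methyl group (-CH3) but no six-membered all-carbon aromatic ring is present.
(D) has a methyl group (-CH3) but no six-membered all-carbon aromatic ring is present.
So the answer is (B).

B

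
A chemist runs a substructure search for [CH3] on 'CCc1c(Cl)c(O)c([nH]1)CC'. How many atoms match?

Check the 11 heavy atoms by environment: 1× n (aromatic, H1) → no; 4× c (aromatic, H0) → no; 2× C (H2) → no; 2× C (H3) → match; 1× O (H1) → no; 1× Cl (H0) → no.
That gives 2 matching atoms.

2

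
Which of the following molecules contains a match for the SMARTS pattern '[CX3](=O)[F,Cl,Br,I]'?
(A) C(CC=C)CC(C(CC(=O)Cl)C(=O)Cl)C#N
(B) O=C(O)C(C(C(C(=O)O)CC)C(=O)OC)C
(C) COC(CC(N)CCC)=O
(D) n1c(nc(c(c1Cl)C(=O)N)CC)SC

A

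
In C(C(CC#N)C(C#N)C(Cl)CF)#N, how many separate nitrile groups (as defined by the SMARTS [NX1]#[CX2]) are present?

3

[NX1]#[CX2] is the SMARTS for a nitrile: a nitrogen triple-bonded to a two-connected carbon.
The molecule carries 3 separate instances of a nitrile (-C#N) meeting every constraint; each maps to a distinct set of atoms, giving 3 matches.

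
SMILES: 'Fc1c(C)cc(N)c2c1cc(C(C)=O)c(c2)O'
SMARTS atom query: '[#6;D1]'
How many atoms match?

2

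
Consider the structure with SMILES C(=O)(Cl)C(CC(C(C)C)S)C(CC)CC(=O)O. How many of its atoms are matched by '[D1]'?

8

The query [D1] means: atom with exactly one heavy-atom neighbour (degree 1).
Check the 17 heavy atoms by environment: 3× C (D2) → no; 6× C (D3) → no; 3× C (D1) → match; 1× S (D1) → match; 3× O (D1) → match; 1× Cl (D1) → match.
Summing the matching environments: 3 + 1 + 3 + 1 = 8 matching atoms.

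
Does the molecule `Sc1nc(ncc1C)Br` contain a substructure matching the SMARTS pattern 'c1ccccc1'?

No

The pattern c1ccccc1 describes six aromatic carbons in a ring — a benzene ring.
The closest candidate here is a methyl group (-CH3), but no six-membered all-carbon aromatic ring is present. No other fragment satisfies the full query, so there is no match.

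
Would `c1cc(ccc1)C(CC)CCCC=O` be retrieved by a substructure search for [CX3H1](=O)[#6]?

The pattern [CX3H1](=O)[#6] describes an sp2 carbon with one H, double-bonded to O and single-bonded to carbon — an aldehyde.
The molecule carries an aldehyde (-CHO), whose atoms satisfy every constraint of the query, so the pattern matches.

Yes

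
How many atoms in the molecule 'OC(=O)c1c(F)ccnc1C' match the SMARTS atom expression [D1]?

4

The query [D1] means: atom with exactly one heavy-atom neighbour (degree 1).
Check the 11 heavy atoms by environment: 1× n (aromatic, D2) → no; 2× c (aromatic, D2) → no; 3× c (aromatic, D3) → no; 1× C (D1) → match; 1× C (D3) → no; 2× O (D1) → match; 1× F (D1) → match.
Summing the matching environments: 1 + 2 + 1 = 4 matching atoms.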